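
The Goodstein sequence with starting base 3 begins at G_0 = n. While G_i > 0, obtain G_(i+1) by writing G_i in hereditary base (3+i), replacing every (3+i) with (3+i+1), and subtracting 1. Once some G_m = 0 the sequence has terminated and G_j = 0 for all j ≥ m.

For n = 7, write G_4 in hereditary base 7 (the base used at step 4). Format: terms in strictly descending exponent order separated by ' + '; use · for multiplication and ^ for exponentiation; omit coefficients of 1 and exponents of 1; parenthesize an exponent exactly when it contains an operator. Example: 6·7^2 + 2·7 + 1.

G_0 = 7. HB_3(7) = 2·3 + 1. Bump = 9. G_1 = 8.
G_1 = 8. HB_4(8) = 2·4. Bump = 10. G_2 = 9.
G_2 = 9. HB_5(9) = 5 + 4. Bump = 10. G_3 = 9.
G_3 = 9. HB_6(9) = 6 + 3. Bump = 10. G_4 = 9.
G_4 = 9. HB_7(9) = 7 + 2. Bump = 10. G_5 = 9.

7 + 2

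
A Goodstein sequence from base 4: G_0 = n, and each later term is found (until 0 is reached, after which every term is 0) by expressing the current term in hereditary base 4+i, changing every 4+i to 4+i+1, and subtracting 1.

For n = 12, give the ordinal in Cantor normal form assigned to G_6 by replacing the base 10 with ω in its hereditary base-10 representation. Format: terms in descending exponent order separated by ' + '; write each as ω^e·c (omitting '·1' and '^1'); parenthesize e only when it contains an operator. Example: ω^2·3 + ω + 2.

ω + 9

step 0: 12 = 3·4; sub 5 for 4: 3·5; = 15; G_1 = 15−1 = 14
step 1: 14 = 2·5 + 4; sub 6 for 5: 2·6 + 4; = 16; G_2 = 16−1 = 15
step 2: 15 = 2·6 + 3; sub 7 for 6: 2·7 + 3; = 17; G_3 = 17−1 = 16
step 3: 16 = 2·7 + 2; sub 8 for 7: 2·8 + 2; = 18; G_4 = 18−1 = 17
step 4: 17 = 2·8 + 1; sub 9 for 8: 2·9 + 1; = 19; G_5 = 19−1 = 18
step 5: 18 = 2·9; sub 10 for 9: 2·10; = 20; G_6 = 20−1 = 19
step 6: 19 = 10 + 9; sub 11 for 10: 11 + 9; = 20; G_7 = 20−1 = 19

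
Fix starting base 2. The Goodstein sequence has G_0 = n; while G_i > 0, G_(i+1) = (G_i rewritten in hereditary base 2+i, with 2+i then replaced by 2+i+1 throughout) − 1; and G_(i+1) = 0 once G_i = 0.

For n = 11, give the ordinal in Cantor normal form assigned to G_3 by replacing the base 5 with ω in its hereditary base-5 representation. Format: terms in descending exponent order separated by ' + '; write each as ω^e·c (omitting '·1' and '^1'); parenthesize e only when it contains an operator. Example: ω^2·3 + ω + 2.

ω^(ω + 1) + 2

[0] 11 ≡ 2^(2 + 1) + 2 + 1 (base 2). Lift 3: 85. −1: 84.
[1] 84 ≡ 3^(3 + 1) + 3 (base 3). Lift 4: 1028. −1: 1027.
[2] 1027 ≡ 4^(4 + 1) + 3 (base 4). Lift 5: 15628. −1: 15627.
[3] 15627 ≡ 5^(5 + 1) + 2 (base 5). Lift 6: 279938. −1: 279937.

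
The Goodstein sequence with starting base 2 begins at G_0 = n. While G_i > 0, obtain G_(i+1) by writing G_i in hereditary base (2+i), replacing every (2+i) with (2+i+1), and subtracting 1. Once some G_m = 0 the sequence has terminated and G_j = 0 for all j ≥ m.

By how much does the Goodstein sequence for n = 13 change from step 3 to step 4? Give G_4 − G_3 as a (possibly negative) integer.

264619

13 —HB2→ 2^(2 + 1) + 2^2 + 1 —bump→ 3^(3 + 1) + 3^3 + 1 = 109 —(−1)→ 108
108 —HB3→ 3^(3 + 1) + 3^3 —bump→ 4^(4 + 1) + 4^4 = 1280 —(−1)→ 1279
1279 —HB4→ 4^(4 + 1) + 3·4^3 + 3·4^2 + 3·4 + 3 —bump→ 5^(5 + 1) + 3·5^3 + 3·5^2 + 3·5 + 3 = 16093 —(−1)→ 16092
16092 —HB5→ 5^(5 + 1) + 3·5^3 + 3·5^2 + 3·5 + 2 —bump→ 6^(6 + 1) + 3·6^3 + 3·6^2 + 3·6 + 2 = 280712 —(−1)→ 280711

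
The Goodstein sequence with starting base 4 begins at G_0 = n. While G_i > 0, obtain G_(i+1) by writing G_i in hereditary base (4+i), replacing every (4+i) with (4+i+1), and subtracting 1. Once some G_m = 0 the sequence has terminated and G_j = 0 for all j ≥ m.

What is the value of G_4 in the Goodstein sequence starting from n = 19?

(0) 19|_4 = 4^2 + 3 ↦ 5^2 + 3|_5 = 28 ⇒ 27
(1) 27|_5 = 5^2 + 2 ↦ 6^2 + 2|_6 = 38 ⇒ 37
(2) 37|_6 = 6^2 + 1 ↦ 7^2 + 1|_7 = 50 ⇒ 49
(3) 49|_7 = 7^2 ↦ 8^2|_8 = 64 ⇒ 63
(4) 63|_8 = 7·8 + 7 ↦ 7·9 + 7|_9 = 70 ⇒ 69

63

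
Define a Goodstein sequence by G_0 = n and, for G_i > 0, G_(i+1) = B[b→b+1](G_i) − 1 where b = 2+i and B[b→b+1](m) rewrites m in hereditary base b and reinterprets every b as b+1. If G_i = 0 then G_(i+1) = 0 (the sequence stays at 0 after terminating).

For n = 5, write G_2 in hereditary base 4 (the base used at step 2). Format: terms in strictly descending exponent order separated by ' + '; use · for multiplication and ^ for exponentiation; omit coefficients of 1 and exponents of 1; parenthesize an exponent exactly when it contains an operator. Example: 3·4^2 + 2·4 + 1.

3·4^3 + 3·4^2 + 3·4 + 3

[0] 5 ≡ 2^2 + 1 (base 2). Lift 3: 28. −1: 27.
[1] 27 ≡ 3^3 (base 3). Lift 4: 256. −1: 255.
[2] 255 ≡ 3·4^3 + 3·4^2 + 3·4 + 3 (base 4). Lift 5: 468. −1: 467.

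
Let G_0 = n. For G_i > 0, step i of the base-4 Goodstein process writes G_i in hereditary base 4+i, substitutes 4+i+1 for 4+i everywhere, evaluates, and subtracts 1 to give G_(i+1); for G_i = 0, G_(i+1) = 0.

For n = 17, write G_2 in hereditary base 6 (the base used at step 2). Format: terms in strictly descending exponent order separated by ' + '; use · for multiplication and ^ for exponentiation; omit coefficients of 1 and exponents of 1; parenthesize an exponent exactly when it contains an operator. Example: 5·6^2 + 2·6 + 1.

5·6 + 5

i=0: 17 = 4^2 + 1 (b=4); 4→5: 5^2 + 1 = 26; 26−1 = 25
i=1: 25 = 5^2 (b=5); 5→6: 6^2 = 36; 36−1 = 35
i=2: 35 = 5·6 + 5 (b=6); 6→7: 5·7 + 5 = 40; 40−1 = 39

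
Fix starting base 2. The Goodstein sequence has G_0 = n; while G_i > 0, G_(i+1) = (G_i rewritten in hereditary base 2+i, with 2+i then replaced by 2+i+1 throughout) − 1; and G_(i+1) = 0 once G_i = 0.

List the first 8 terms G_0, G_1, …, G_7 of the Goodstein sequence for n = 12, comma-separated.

12, 107, 1065, 15685, 280019, 5764910, 134217867, 3486784574

(0) 12|_2 = 2^(2 + 1) + 2^2 ↦ 3^(3 + 1) + 3^3|_3 = 108 ⇒ 107
(1) 107|_3 = 3^(3 + 1) + 2·3^2 + 2·3 + 2 ↦ 4^(4 + 1) + 2·4^2 + 2·4 + 2|_4 = 1066 ⇒ 1065
(2) 1065|_4 = 4^(4 + 1) + 2·4^2 + 2·4 + 1 ↦ 5^(5 + 1) + 2·5^2 + 2·5 + 1|_5 = 15686 ⇒ 15685
(3) 15685|_5 = 5^(5 + 1) + 2·5^2 + 2·5 ↦ 6^(6 + 1) + 2·6^2 + 2·6|_6 = 280020 ⇒ 280019
(4) 280019|_6 = 6^(6 + 1) + 2·6^2 + 6 + 5 ↦ 7^(7 + 1) + 2·7^2 + 7 + 5|_7 = 5764911 ⇒ 5764910
(5) 5764910|_7 = 7^(7 + 1) + 2·7^2 + 7 + 4 ↦ 8^(8 + 1) + 2·8^2 + 8 + 4|_8 = 134217868 ⇒ 134217867
(6) 134217867|_8 = 8^(8 + 1) + 2·8^2 + 8 + 3 ↦ 9^(9 + 1) + 2·9^2 + 9 + 3|_9 = 3486784575 ⇒ 3486784574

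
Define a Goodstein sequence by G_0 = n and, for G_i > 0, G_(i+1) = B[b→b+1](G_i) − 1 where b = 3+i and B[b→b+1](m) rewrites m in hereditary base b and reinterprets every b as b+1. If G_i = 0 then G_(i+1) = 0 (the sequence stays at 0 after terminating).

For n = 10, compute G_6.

G_0 = 10. HB_3(10) = 3^2 + 1. Bump = 17. G_1 = 16.
G_1 = 16. HB_4(16) = 4^2. Bump = 25. G_2 = 24.
G_2 = 24. HB_5(24) = 4·5 + 4. Bump = 28. G_3 = 27.
G_3 = 27. HB_6(27) = 4·6 + 3. Bump = 31. G_4 = 30.
G_4 = 30. HB_7(30) = 4·7 + 2. Bump = 34. G_5 = 33.
G_5 = 33. HB_8(33) = 4·8 + 1. Bump = 37. G_6 = 36.
G_6 = 36. HB_9(36) = 4·9. Bump = 40. G_7 = 39.

36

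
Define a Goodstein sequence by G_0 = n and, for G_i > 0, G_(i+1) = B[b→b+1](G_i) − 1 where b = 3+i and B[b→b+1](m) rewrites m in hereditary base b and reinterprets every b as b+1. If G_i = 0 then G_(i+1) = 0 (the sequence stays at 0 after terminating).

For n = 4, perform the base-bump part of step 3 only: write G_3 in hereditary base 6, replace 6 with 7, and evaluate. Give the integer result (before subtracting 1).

3

(0) 4|_3 = 3 + 1 ↦ 4 + 1|_4 = 5 ⇒ 4
(1) 4|_4 = 4 ↦ 5|_5 = 5 ⇒ 4
(2) 4|_5 = 4 ↦ 4|_6 = 4 ⇒ 3
(3) 3|_6 = 3 ↦ 3|_7 = 3 ⇒ 2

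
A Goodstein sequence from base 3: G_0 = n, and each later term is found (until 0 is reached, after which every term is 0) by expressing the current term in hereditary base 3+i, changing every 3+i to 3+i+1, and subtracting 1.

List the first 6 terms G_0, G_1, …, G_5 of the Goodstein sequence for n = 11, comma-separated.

base 3: 11 = 3^2 + 2; at 4: 4^2 + 2 = 18; next = 17
base 4: 17 = 4^2 + 1; at 5: 5^2 + 1 = 26; next = 25
base 5: 25 = 5^2; at 6: 6^2 = 36; next = 35
base 6: 35 = 5·6 + 5; at 7: 5·7 + 5 = 40; next = 39
base 7: 39 = 5·7 + 4; at 8: 5·8 + 4 = 44; next = 43

11, 17, 25, 35, 39, 43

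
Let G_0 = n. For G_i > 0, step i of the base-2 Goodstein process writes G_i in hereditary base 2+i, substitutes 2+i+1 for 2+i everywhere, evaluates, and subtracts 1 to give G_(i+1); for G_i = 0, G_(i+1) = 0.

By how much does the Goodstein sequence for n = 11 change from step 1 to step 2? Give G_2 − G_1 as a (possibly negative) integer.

step 0: 11 = 2^(2 + 1) + 2 + 1; sub 3 for 2: 3^(3 + 1) + 3 + 1; = 85; G_1 = 85−1 = 84
step 1: 84 = 3^(3 + 1) + 3; sub 4 for 3: 4^(4 + 1) + 4; = 1028; G_2 = 1028−1 = 1027

943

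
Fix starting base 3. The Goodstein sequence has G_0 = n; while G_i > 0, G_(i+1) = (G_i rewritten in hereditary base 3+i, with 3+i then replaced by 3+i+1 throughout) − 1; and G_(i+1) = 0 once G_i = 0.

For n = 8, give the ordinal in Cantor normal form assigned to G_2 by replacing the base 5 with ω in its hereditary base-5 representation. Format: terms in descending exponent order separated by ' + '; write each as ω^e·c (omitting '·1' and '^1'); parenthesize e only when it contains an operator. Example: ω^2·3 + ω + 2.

ω·2

[0] 8 ≡ 2·3 + 2 (base 3). Lift 4: 10. −1: 9.
[1] 9 ≡ 2·4 + 1 (base 4). Lift 5: 11. −1: 10.
[2] 10 ≡ 2·5 (base 5). Lift 6: 12. −1: 11.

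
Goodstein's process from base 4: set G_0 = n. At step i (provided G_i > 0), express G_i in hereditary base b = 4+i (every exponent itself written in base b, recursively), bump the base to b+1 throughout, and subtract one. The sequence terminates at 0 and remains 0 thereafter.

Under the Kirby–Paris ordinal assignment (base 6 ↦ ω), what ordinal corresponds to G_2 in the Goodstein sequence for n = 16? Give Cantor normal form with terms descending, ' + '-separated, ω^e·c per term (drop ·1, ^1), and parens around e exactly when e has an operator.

ω·4 + 3

G_0=16  [base 4] 4^2  →[4↦5]→  5^2 = 25  −1 ⇒ G_1=24
G_1=24  [base 5] 4·5 + 4  →[5↦6]→  4·6 + 4 = 28  −1 ⇒ G_2=27
G_2=27  [base 6] 4·6 + 3  →[6↦7]→  4·7 + 3 = 31  −1 ⇒ G_3=30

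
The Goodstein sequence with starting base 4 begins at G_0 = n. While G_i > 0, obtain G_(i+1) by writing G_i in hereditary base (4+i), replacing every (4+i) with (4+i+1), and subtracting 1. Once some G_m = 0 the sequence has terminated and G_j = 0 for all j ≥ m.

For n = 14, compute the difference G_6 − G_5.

(0) 14|_4 = 3·4 + 2 ↦ 3·5 + 2|_5 = 17 ⇒ 16
(1) 16|_5 = 3·5 + 1 ↦ 3·6 + 1|_6 = 19 ⇒ 18
(2) 18|_6 = 3·6 ↦ 3·7|_7 = 21 ⇒ 20
(3) 20|_7 = 2·7 + 6 ↦ 2·8 + 6|_8 = 22 ⇒ 21
(4) 21|_8 = 2·8 + 5 ↦ 2·9 + 5|_9 = 23 ⇒ 22
(5) 22|_9 = 2·9 + 4 ↦ 2·10 + 4|_10 = 24 ⇒ 23

1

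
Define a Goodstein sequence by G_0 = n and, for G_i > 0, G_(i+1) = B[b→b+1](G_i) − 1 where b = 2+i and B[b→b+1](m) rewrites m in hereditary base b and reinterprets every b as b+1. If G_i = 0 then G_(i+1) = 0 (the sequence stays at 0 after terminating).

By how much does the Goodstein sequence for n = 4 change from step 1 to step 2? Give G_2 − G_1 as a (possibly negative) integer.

G_0 = 4. HB_2(4) = 2^2. Bump = 27. G_1 = 26.
G_1 = 26. HB_3(26) = 2·3^2 + 2·3 + 2. Bump = 42. G_2 = 41.

15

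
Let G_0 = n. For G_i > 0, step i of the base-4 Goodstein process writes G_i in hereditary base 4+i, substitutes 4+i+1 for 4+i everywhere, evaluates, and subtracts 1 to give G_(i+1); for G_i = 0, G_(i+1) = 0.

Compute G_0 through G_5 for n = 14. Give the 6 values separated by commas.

14, 16, 18, 20, 21, 22

G_0 = 14. HB_4(14) = 3·4 + 2. Bump = 17. G_1 = 16.
G_1 = 16. HB_5(16) = 3·5 + 1. Bump = 19. G_2 = 18.
G_2 = 18. HB_6(18) = 3·6. Bump = 21. G_3 = 20.
G_3 = 20. HB_7(20) = 2·7 + 6. Bump = 22. G_4 = 21.
G_4 = 21. HB_8(21) = 2·8 + 5. Bump = 23. G_5 = 22.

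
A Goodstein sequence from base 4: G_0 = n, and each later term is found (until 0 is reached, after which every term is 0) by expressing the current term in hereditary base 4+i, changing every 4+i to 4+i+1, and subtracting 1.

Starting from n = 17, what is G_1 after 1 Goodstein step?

base 4: 17 = 4^2 + 1; at 5: 5^2 + 1 = 26; next = 25
base 5: 25 = 5^2; at 6: 6^2 = 36; next = 35

25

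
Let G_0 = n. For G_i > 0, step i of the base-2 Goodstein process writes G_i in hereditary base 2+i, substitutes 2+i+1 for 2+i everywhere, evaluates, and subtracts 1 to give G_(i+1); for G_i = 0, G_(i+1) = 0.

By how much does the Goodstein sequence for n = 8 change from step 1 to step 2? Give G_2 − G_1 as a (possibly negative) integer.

G_0 = 8. HB_2(8) = 2^(2 + 1). Bump = 81. G_1 = 80.
G_1 = 80. HB_3(80) = 2·3^3 + 2·3^2 + 2·3 + 2. Bump = 554. G_2 = 553.

473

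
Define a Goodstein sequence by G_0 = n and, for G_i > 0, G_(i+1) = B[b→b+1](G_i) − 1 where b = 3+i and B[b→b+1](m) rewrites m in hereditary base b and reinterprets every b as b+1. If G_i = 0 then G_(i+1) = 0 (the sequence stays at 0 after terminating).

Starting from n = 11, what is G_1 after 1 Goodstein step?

17

G_0 = 11. HB_3(11) = 3^2 + 2. Bump = 18. G_1 = 17.
G_1 = 17. HB_4(17) = 4^2 + 1. Bump = 26. G_2 = 25.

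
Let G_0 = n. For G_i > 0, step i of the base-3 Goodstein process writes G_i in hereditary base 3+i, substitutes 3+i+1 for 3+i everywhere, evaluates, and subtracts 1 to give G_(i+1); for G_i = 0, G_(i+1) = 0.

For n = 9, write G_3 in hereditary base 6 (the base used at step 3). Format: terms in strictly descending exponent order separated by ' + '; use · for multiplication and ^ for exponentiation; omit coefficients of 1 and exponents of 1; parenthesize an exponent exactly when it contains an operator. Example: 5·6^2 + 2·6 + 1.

G_0 = 9. HB_3(9) = 3^2. Bump = 16. G_1 = 15.
G_1 = 15. HB_4(15) = 3·4 + 3. Bump = 18. G_2 = 17.
G_2 = 17. HB_5(17) = 3·5 + 2. Bump = 20. G_3 = 19.
G_3 = 19. HB_6(19) = 3·6 + 1. Bump = 22. G_4 = 21.

3·6 + 1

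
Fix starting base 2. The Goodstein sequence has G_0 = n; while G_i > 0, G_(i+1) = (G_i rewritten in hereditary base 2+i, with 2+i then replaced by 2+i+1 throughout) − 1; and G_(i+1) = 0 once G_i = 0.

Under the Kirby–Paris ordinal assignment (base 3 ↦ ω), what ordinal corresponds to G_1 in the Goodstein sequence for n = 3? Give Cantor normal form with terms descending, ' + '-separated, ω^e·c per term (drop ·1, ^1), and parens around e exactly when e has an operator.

ω

i=0: 3 = 2 + 1 (b=2); 2→3: 3 + 1 = 4; 4−1 = 3
i=1: 3 = 3 (b=3); 3→4: 4 = 4; 4−1 = 3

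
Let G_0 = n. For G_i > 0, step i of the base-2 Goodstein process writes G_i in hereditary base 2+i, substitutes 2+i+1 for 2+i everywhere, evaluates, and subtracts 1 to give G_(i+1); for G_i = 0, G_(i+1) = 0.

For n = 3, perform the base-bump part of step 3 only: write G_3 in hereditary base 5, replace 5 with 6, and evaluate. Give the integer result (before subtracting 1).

i=0: 3 = 2 + 1 (b=2); 2→3: 3 + 1 = 4; 4−1 = 3
i=1: 3 = 3 (b=3); 3→4: 4 = 4; 4−1 = 3
i=2: 3 = 3 (b=4); 4→5: 3 = 3; 3−1 = 2
i=3: 2 = 2 (b=5); 5→6: 2 = 2; 2−1 = 1

2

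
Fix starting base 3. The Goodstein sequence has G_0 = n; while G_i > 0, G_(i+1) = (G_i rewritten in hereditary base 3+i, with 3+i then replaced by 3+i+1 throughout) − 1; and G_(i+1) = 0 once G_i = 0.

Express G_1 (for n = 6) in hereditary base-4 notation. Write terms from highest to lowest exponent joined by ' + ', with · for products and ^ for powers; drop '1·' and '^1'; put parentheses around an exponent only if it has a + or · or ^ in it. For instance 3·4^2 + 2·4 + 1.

step 0: 6 = 2·3; sub 4 for 3: 2·4; = 8; G_1 = 8−1 = 7
step 1: 7 = 4 + 3; sub 5 for 4: 5 + 3; = 8; G_2 = 8−1 = 7

4 + 3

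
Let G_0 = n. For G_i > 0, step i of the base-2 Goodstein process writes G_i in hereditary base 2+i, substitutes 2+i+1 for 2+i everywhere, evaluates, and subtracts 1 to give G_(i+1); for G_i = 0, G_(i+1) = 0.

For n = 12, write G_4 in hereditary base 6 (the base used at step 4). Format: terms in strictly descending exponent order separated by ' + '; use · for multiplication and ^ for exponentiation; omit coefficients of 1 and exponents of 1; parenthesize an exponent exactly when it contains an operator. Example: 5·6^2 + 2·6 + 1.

6^(6 + 1) + 2·6^2 + 6 + 5

i=0: 12 = 2^(2 + 1) + 2^2 (b=2); 2→3: 3^(3 + 1) + 3^3 = 108; 108−1 = 107
i=1: 107 = 3^(3 + 1) + 2·3^2 + 2·3 + 2 (b=3); 3→4: 4^(4 + 1) + 2·4^2 + 2·4 + 2 = 1066; 1066−1 = 1065
i=2: 1065 = 4^(4 + 1) + 2·4^2 + 2·4 + 1 (b=4); 4→5: 5^(5 + 1) + 2·5^2 + 2·5 + 1 = 15686; 15686−1 = 15685
i=3: 15685 = 5^(5 + 1) + 2·5^2 + 2·5 (b=5); 5→6: 6^(6 + 1) + 2·6^2 + 2·6 = 280020; 280020−1 = 280019
i=4: 280019 = 6^(6 + 1) + 2·6^2 + 6 + 5 (b=6); 6→7: 7^(7 + 1) + 2·7^2 + 7 + 5 = 5764911; 5764911−1 = 5764910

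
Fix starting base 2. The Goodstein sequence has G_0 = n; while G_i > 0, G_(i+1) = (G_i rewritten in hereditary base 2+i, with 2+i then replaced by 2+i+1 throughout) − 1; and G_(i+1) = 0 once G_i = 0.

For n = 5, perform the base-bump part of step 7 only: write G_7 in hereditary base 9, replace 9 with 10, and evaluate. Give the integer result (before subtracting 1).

3326

G_0 = 5. HB_2(5) = 2^2 + 1. Bump = 28. G_1 = 27.
G_1 = 27. HB_3(27) = 3^3. Bump = 256. G_2 = 255.
G_2 = 255. HB_4(255) = 3·4^3 + 3·4^2 + 3·4 + 3. Bump = 468. G_3 = 467.
G_3 = 467. HB_5(467) = 3·5^3 + 3·5^2 + 3·5 + 2. Bump = 776. G_4 = 775.
G_4 = 775. HB_6(775) = 3·6^3 + 3·6^2 + 3·6 + 1. Bump = 1198. G_5 = 1197.
G_5 = 1197. HB_7(1197) = 3·7^3 + 3·7^2 + 3·7. Bump = 1752. G_6 = 1751.
G_6 = 1751. HB_8(1751) = 3·8^3 + 3·8^2 + 2·8 + 7. Bump = 2455. G_7 = 2454.
G_7 = 2454. HB_9(2454) = 3·9^3 + 3·9^2 + 2·9 + 6. Bump = 3326. G_8 = 3325.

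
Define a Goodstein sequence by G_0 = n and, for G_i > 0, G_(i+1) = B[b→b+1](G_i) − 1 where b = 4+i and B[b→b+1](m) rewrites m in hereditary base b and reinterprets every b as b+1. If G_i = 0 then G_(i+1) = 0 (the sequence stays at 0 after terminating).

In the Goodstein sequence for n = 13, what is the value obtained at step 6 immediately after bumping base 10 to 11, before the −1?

23

step 0: 13 = 3·4 + 1; sub 5 for 4: 3·5 + 1; = 16; G_1 = 16−1 = 15
step 1: 15 = 3·5; sub 6 for 5: 3·6; = 18; G_2 = 18−1 = 17
step 2: 17 = 2·6 + 5; sub 7 for 6: 2·7 + 5; = 19; G_3 = 19−1 = 18
step 3: 18 = 2·7 + 4; sub 8 for 7: 2·8 + 4; = 20; G_4 = 20−1 = 19
step 4: 19 = 2·8 + 3; sub 9 for 8: 2·9 + 3; = 21; G_5 = 21−1 = 20
step 5: 20 = 2·9 + 2; sub 10 for 9: 2·10 + 2; = 22; G_6 = 22−1 = 21
step 6: 21 = 2·10 + 1; sub 11 for 10: 2·11 + 1; = 23; G_7 = 23−1 = 22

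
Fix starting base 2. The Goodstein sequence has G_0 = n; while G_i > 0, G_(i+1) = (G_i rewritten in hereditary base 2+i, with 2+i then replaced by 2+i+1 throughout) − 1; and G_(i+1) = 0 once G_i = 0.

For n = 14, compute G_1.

14 —HB2→ 2^(2 + 1) + 2^2 + 2 —bump→ 3^(3 + 1) + 3^3 + 3 = 111 —(−1)→ 110
110 —HB3→ 3^(3 + 1) + 3^3 + 2 —bump→ 4^(4 + 1) + 4^4 + 2 = 1282 —(−1)→ 1281

110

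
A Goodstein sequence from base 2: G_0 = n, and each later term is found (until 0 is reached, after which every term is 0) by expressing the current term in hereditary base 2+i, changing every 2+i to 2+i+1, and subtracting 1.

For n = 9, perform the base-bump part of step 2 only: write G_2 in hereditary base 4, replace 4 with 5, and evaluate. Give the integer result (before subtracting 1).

9843

9 —HB2→ 2^(2 + 1) + 1 —bump→ 3^(3 + 1) + 1 = 82 —(−1)→ 81
81 —HB3→ 3^(3 + 1) —bump→ 4^(4 + 1) = 1024 —(−1)→ 1023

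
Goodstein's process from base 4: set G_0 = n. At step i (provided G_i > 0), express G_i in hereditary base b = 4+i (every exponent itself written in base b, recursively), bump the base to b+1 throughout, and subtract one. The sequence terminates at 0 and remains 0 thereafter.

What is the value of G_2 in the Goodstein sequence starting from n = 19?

37

i=0: 19 = 4^2 + 3 (b=4); 4→5: 5^2 + 3 = 28; 28−1 = 27
i=1: 27 = 5^2 + 2 (b=5); 5→6: 6^2 + 2 = 38; 38−1 = 37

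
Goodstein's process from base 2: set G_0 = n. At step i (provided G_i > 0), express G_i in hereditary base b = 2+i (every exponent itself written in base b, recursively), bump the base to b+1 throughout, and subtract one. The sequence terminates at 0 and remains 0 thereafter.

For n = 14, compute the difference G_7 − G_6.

3352711577

G_0=14  [base 2] 2^(2 + 1) + 2^2 + 2  →[2↦3]→  3^(3 + 1) + 3^3 + 3 = 111  −1 ⇒ G_1=110
G_1=110  [base 3] 3^(3 + 1) + 3^3 + 2  →[3↦4]→  4^(4 + 1) + 4^4 + 2 = 1282  −1 ⇒ G_2=1281
G_2=1281  [base 4] 4^(4 + 1) + 4^4 + 1  →[4↦5]→  5^(5 + 1) + 5^5 + 1 = 18751  −1 ⇒ G_3=18750
G_3=18750  [base 5] 5^(5 + 1) + 5^5  →[5↦6]→  6^(6 + 1) + 6^6 = 326592  −1 ⇒ G_4=326591
G_4=326591  [base 6] 6^(6 + 1) + 5·6^5 + 5·6^4 + 5·6^3 + 5·6^2 + 5·6 + 5  →[6↦7]→  7^(7 + 1) + 5·7^5 + 5·7^4 + 5·7^3 + 5·7^2 + 5·7 + 5 = 5862841  −1 ⇒ G_5=5862840
G_5=5862840  [base 7] 7^(7 + 1) + 5·7^5 + 5·7^4 + 5·7^3 + 5·7^2 + 5·7 + 4  →[7↦8]→  8^(8 + 1) + 5·8^5 + 5·8^4 + 5·8^3 + 5·8^2 + 5·8 + 4 = 134404972  −1 ⇒ G_6=134404971
G_6=134404971  [base 8] 8^(8 + 1) + 5·8^5 + 5·8^4 + 5·8^3 + 5·8^2 + 5·8 + 3  →[8↦9]→  9^(9 + 1) + 5·9^5 + 5·9^4 + 5·9^3 + 5·9^2 + 5·9 + 3 = 3487116549  −1 ⇒ G_7=3487116548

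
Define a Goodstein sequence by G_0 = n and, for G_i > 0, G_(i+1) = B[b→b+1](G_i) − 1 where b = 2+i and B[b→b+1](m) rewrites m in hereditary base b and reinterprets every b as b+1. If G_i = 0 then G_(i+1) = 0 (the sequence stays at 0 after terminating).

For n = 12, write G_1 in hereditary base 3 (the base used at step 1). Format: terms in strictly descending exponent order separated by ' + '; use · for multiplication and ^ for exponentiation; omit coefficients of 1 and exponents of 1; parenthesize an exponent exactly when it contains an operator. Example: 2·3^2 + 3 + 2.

3^(3 + 1) + 2·3^2 + 2·3 + 2

(0) 12|_2 = 2^(2 + 1) + 2^2 ↦ 3^(3 + 1) + 3^3|_3 = 108 ⇒ 107
(1) 107|_3 = 3^(3 + 1) + 2·3^2 + 2·3 + 2 ↦ 4^(4 + 1) + 2·4^2 + 2·4 + 2|_4 = 1066 ⇒ 1065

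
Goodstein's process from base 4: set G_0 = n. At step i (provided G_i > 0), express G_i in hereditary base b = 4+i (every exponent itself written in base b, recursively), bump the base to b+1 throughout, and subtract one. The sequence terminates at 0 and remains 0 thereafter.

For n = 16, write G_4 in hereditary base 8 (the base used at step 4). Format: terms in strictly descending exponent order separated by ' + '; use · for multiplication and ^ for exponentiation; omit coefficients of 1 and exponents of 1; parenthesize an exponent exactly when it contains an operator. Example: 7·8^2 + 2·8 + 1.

G_0=16  [base 4] 4^2  →[4↦5]→  5^2 = 25  −1 ⇒ G_1=24
G_1=24  [base 5] 4·5 + 4  →[5↦6]→  4·6 + 4 = 28  −1 ⇒ G_2=27
G_2=27  [base 6] 4·6 + 3  →[6↦7]→  4·7 + 3 = 31  −1 ⇒ G_3=30
G_3=30  [base 7] 4·7 + 2  →[7↦8]→  4·8 + 2 = 34  −1 ⇒ G_4=33

4·8 + 1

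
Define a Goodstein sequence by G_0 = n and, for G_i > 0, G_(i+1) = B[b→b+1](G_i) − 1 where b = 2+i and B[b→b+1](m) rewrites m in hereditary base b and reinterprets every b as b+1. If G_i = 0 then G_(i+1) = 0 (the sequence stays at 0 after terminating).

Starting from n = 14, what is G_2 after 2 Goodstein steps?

1281

[0] 14 ≡ 2^(2 + 1) + 2^2 + 2 (base 2). Lift 3: 111. −1: 110.
[1] 110 ≡ 3^(3 + 1) + 3^3 + 2 (base 3). Lift 4: 1282. −1: 1281.
[2] 1281 ≡ 4^(4 + 1) + 4^4 + 1 (base 4). Lift 5: 18751. −1: 18750.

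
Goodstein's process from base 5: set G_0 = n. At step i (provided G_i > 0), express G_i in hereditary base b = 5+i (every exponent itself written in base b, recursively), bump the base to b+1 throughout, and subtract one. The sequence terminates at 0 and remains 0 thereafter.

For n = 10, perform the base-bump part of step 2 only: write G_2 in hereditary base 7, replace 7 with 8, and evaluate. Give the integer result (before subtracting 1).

10 —HB5→ 2·5 —bump→ 2·6 = 12 —(−1)→ 11
11 —HB6→ 6 + 5 —bump→ 7 + 5 = 12 —(−1)→ 11
11 —HB7→ 7 + 4 —bump→ 8 + 4 = 12 —(−1)→ 11

12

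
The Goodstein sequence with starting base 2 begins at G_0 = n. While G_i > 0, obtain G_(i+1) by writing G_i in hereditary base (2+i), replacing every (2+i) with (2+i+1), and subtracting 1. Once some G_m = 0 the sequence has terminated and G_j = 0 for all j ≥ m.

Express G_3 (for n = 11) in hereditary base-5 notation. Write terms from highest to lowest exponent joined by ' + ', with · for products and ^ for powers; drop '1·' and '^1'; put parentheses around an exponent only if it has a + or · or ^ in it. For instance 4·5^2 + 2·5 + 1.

5^(5 + 1) + 2

11 —HB2→ 2^(2 + 1) + 2 + 1 —bump→ 3^(3 + 1) + 3 + 1 = 85 —(−1)→ 84
84 —HB3→ 3^(3 + 1) + 3 —bump→ 4^(4 + 1) + 4 = 1028 —(−1)→ 1027
1027 —HB4→ 4^(4 + 1) + 3 —bump→ 5^(5 + 1) + 3 = 15628 —(−1)→ 15627
15627 —HB5→ 5^(5 + 1) + 2 —bump→ 6^(6 + 1) + 2 = 279938 —(−1)→ 279937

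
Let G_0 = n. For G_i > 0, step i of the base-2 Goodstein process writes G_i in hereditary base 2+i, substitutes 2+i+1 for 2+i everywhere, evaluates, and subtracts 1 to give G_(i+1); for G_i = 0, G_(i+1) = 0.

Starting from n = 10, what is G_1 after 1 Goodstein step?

83

10 —HB2→ 2^(2 + 1) + 2 —bump→ 3^(3 + 1) + 3 = 84 —(−1)→ 83
83 —HB3→ 3^(3 + 1) + 2 —bump→ 4^(4 + 1) + 2 = 1026 —(−1)→ 1025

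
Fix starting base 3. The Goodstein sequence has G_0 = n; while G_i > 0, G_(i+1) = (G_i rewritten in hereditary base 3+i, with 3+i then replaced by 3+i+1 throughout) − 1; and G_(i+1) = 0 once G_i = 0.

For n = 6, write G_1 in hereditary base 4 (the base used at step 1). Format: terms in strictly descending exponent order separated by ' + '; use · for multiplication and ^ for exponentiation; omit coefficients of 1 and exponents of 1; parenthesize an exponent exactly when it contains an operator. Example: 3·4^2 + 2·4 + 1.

4 + 3

(0) 6|_3 = 2·3 ↦ 2·4|_4 = 8 ⇒ 7
(1) 7|_4 = 4 + 3 ↦ 5 + 3|_5 = 8 ⇒ 7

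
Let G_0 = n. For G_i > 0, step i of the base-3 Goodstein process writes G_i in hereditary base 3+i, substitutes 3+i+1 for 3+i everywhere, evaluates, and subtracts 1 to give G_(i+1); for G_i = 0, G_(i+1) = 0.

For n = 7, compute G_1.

step 0: 7 = 2·3 + 1; sub 4 for 3: 2·4 + 1; = 9; G_1 = 9−1 = 8
step 1: 8 = 2·4; sub 5 for 4: 2·5; = 10; G_2 = 10−1 = 9

8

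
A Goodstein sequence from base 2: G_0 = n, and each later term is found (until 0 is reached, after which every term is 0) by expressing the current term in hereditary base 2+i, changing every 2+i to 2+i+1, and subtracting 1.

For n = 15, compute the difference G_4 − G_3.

307841

(0) 15|_2 = 2^(2 + 1) + 2^2 + 2 + 1 ↦ 3^(3 + 1) + 3^3 + 3 + 1|_3 = 112 ⇒ 111
(1) 111|_3 = 3^(3 + 1) + 3^3 + 3 ↦ 4^(4 + 1) + 4^4 + 4|_4 = 1284 ⇒ 1283
(2) 1283|_4 = 4^(4 + 1) + 4^4 + 3 ↦ 5^(5 + 1) + 5^5 + 3|_5 = 18753 ⇒ 18752
(3) 18752|_5 = 5^(5 + 1) + 5^5 + 2 ↦ 6^(6 + 1) + 6^6 + 2|_6 = 326594 ⇒ 326593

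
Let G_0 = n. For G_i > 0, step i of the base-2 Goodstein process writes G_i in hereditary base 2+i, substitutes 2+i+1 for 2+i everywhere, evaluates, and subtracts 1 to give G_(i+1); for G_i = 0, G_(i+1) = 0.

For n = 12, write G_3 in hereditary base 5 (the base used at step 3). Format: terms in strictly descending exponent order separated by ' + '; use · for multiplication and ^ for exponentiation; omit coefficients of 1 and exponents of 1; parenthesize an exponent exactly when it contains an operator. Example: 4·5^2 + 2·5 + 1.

G_0=12  [base 2] 2^(2 + 1) + 2^2  →[2↦3]→  3^(3 + 1) + 3^3 = 108  −1 ⇒ G_1=107
G_1=107  [base 3] 3^(3 + 1) + 2·3^2 + 2·3 + 2  →[3↦4]→  4^(4 + 1) + 2·4^2 + 2·4 + 2 = 1066  −1 ⇒ G_2=1065
G_2=1065  [base 4] 4^(4 + 1) + 2·4^2 + 2·4 + 1  →[4↦5]→  5^(5 + 1) + 2·5^2 + 2·5 + 1 = 15686  −1 ⇒ G_3=15685
G_3=15685  [base 5] 5^(5 + 1) + 2·5^2 + 2·5  →[5↦6]→  6^(6 + 1) + 2·6^2 + 2·6 = 280020  −1 ⇒ G_4=280019

5^(5 + 1) + 2·5^2 + 2·5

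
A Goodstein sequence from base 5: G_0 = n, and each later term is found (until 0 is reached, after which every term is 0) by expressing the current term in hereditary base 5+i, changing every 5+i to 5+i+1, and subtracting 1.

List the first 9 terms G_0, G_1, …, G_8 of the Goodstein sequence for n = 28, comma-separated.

G_0 = 28. HB_5(28) = 5^2 + 3. Bump = 39. G_1 = 38.
G_1 = 38. HB_6(38) = 6^2 + 2. Bump = 51. G_2 = 50.
G_2 = 50. HB_7(50) = 7^2 + 1. Bump = 65. G_3 = 64.
G_3 = 64. HB_8(64) = 8^2. Bump = 81. G_4 = 80.
G_4 = 80. HB_9(80) = 8·9 + 8. Bump = 88. G_5 = 87.
G_5 = 87. HB_10(87) = 8·10 + 7. Bump = 95. G_6 = 94.
G_6 = 94. HB_11(94) = 8·11 + 6. Bump = 102. G_7 = 101.
G_7 = 101. HB_12(101) = 8·12 + 5. Bump = 109. G_8 = 108.

28, 38, 50, 64, 80, 87, 94, 101, 108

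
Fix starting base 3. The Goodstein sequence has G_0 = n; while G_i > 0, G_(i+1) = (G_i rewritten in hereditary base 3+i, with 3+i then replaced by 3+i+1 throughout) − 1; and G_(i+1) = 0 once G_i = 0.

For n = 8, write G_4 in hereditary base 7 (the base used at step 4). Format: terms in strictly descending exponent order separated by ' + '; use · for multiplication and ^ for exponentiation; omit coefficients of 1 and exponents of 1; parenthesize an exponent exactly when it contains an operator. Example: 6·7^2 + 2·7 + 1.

base 3: 8 = 2·3 + 2; at 4: 2·4 + 2 = 10; next = 9
base 4: 9 = 2·4 + 1; at 5: 2·5 + 1 = 11; next = 10
base 5: 10 = 2·5; at 6: 2·6 = 12; next = 11
base 6: 11 = 6 + 5; at 7: 7 + 5 = 12; next = 11
base 7: 11 = 7 + 4; at 8: 8 + 4 = 12; next = 11

7 + 4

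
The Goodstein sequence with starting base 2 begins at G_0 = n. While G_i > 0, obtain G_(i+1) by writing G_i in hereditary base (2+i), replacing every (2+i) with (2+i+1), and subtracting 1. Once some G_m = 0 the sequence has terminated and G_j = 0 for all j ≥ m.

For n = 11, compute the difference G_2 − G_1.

943

step 0: 11 = 2^(2 + 1) + 2 + 1; sub 3 for 2: 3^(3 + 1) + 3 + 1; = 85; G_1 = 85−1 = 84
step 1: 84 = 3^(3 + 1) + 3; sub 4 for 3: 4^(4 + 1) + 4; = 1028; G_2 = 1028−1 = 1027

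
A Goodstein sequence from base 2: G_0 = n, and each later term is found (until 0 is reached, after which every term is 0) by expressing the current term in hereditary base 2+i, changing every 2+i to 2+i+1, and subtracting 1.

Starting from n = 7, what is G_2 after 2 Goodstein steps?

259

G_0=7  [base 2] 2^2 + 2 + 1  →[2↦3]→  3^3 + 3 + 1 = 31  −1 ⇒ G_1=30
G_1=30  [base 3] 3^3 + 3  →[3↦4]→  4^4 + 4 = 260  −1 ⇒ G_2=259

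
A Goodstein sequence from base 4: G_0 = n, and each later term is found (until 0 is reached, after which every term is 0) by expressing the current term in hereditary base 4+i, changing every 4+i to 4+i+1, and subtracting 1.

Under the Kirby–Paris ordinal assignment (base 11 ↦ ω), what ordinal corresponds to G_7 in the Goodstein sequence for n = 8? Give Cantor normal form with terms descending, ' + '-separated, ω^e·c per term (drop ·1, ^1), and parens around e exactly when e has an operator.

8

G_0=8  [base 4] 2·4  →[4↦5]→  2·5 = 10  −1 ⇒ G_1=9
G_1=9  [base 5] 5 + 4  →[5↦6]→  6 + 4 = 10  −1 ⇒ G_2=9
G_2=9  [base 6] 6 + 3  →[6↦7]→  7 + 3 = 10  −1 ⇒ G_3=9
G_3=9  [base 7] 7 + 2  →[7↦8]→  8 + 2 = 10  −1 ⇒ G_4=9
G_4=9  [base 8] 8 + 1  →[8↦9]→  9 + 1 = 10  −1 ⇒ G_5=9
G_5=9  [base 9] 9  →[9↦10]→  10 = 10  −1 ⇒ G_6=9
G_6=9  [base 10] 9  →[10↦11]→  9 = 9  −1 ⇒ G_7=8
G_7=8  [base 11] 8  →[11↦12]→  8 = 8  −1 ⇒ G_8=7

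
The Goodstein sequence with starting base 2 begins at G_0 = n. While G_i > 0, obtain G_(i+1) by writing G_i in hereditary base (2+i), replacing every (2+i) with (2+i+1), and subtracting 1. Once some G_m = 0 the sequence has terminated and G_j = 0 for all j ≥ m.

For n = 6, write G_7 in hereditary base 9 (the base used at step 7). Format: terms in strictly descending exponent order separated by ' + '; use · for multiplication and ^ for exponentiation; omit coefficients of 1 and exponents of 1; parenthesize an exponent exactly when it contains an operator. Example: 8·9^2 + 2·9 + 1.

step 0: 6 = 2^2 + 2; sub 3 for 2: 3^3 + 3; = 30; G_1 = 30−1 = 29
step 1: 29 = 3^3 + 2; sub 4 for 3: 4^4 + 2; = 258; G_2 = 258−1 = 257
step 2: 257 = 4^4 + 1; sub 5 for 4: 5^5 + 1; = 3126; G_3 = 3126−1 = 3125
step 3: 3125 = 5^5; sub 6 for 5: 6^6; = 46656; G_4 = 46656−1 = 46655
step 4: 46655 = 5·6^5 + 5·6^4 + 5·6^3 + 5·6^2 + 5·6 + 5; sub 7 for 6: 5·7^5 + 5·7^4 + 5·7^3 + 5·7^2 + 5·7 + 5; = 98040; G_5 = 98040−1 = 98039
step 5: 98039 = 5·7^5 + 5·7^4 + 5·7^3 + 5·7^2 + 5·7 + 4; sub 8 for 7: 5·8^5 + 5·8^4 + 5·8^3 + 5·8^2 + 5·8 + 4; = 187244; G_6 = 187244−1 = 187243
step 6: 187243 = 5·8^5 + 5·8^4 + 5·8^3 + 5·8^2 + 5·8 + 3; sub 9 for 8: 5·9^5 + 5·9^4 + 5·9^3 + 5·9^2 + 5·9 + 3; = 332148; G_7 = 332148−1 = 332147
step 7: 332147 = 5·9^5 + 5·9^4 + 5·9^3 + 5·9^2 + 5·9 + 2; sub 10 for 9: 5·10^5 + 5·10^4 + 5·10^3 + 5·10^2 + 5·10 + 2; = 555552; G_8 = 555552−1 = 555551

5·9^5 + 5·9^4 + 5·9^3 + 5·9^2 + 5·9 + 2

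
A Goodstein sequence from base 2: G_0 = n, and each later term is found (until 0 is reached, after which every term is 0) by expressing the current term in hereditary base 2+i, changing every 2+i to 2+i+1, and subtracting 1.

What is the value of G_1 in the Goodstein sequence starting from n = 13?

[0] 13 ≡ 2^(2 + 1) + 2^2 + 1 (base 2). Lift 3: 109. −1: 108.
[1] 108 ≡ 3^(3 + 1) + 3^3 (base 3). Lift 4: 1280. −1: 1279.

108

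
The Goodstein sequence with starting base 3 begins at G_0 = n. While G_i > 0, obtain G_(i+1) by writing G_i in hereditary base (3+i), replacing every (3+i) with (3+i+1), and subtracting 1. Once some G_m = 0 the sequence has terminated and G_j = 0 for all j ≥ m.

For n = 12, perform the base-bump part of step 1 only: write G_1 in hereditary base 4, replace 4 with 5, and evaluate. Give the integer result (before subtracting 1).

base 3: 12 = 3^2 + 3; at 4: 4^2 + 4 = 20; next = 19
base 4: 19 = 4^2 + 3; at 5: 5^2 + 3 = 28; next = 27

28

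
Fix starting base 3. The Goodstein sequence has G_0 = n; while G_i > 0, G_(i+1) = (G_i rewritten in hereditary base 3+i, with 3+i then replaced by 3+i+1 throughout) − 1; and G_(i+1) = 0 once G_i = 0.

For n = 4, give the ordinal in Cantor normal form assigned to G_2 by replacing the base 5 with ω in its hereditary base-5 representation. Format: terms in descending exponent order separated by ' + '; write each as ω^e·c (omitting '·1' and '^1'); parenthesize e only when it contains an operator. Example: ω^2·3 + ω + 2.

4

step 0: 4 = 3 + 1; sub 4 for 3: 4 + 1; = 5; G_1 = 5−1 = 4
step 1: 4 = 4; sub 5 for 4: 5; = 5; G_2 = 5−1 = 4
step 2: 4 = 4; sub 6 for 5: 4; = 4; G_3 = 4−1 = 3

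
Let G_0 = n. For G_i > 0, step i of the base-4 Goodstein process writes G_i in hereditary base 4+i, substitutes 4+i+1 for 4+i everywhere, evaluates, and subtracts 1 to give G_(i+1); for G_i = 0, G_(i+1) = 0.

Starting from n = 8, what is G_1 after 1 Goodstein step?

G_0 = 8. HB_4(8) = 2·4. Bump = 10. G_1 = 9.
G_1 = 9. HB_5(9) = 5 + 4. Bump = 10. G_2 = 9.

9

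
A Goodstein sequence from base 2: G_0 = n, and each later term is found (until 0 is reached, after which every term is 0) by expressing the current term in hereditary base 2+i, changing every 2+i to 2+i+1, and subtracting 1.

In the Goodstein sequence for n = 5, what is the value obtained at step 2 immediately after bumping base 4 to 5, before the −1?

i=0: 5 = 2^2 + 1 (b=2); 2→3: 3^3 + 1 = 28; 28−1 = 27
i=1: 27 = 3^3 (b=3); 3→4: 4^4 = 256; 256−1 = 255
i=2: 255 = 3·4^3 + 3·4^2 + 3·4 + 3 (b=4); 4→5: 3·5^3 + 3·5^2 + 3·5 + 3 = 468; 468−1 = 467

468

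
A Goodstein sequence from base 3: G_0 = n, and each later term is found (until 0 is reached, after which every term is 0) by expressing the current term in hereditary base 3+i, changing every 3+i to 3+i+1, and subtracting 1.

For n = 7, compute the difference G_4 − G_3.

i=0: 7 = 2·3 + 1 (b=3); 3→4: 2·4 + 1 = 9; 9−1 = 8
i=1: 8 = 2·4 (b=4); 4→5: 2·5 = 10; 10−1 = 9
i=2: 9 = 5 + 4 (b=5); 5→6: 6 + 4 = 10; 10−1 = 9
i=3: 9 = 6 + 3 (b=6); 6→7: 7 + 3 = 10; 10−1 = 9

0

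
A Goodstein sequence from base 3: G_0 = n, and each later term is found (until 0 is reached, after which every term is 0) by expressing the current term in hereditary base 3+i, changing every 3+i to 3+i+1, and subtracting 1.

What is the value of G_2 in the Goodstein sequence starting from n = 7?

9

[0] 7 ≡ 2·3 + 1 (base 3). Lift 4: 9. −1: 8.
[1] 8 ≡ 2·4 (base 4). Lift 5: 10. −1: 9.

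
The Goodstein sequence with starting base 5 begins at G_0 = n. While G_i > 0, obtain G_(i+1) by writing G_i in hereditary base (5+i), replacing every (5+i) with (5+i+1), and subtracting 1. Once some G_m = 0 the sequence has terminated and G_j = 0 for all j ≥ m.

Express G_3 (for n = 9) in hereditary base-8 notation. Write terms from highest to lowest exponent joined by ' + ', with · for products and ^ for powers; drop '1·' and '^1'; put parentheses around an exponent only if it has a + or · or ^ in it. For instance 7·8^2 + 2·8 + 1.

9 —HB5→ 5 + 4 —bump→ 6 + 4 = 10 —(−1)→ 9
9 —HB6→ 6 + 3 —bump→ 7 + 3 = 10 —(−1)→ 9
9 —HB7→ 7 + 2 —bump→ 8 + 2 = 10 —(−1)→ 9
9 —HB8→ 8 + 1 —bump→ 9 + 1 = 10 —(−1)→ 9

8 + 1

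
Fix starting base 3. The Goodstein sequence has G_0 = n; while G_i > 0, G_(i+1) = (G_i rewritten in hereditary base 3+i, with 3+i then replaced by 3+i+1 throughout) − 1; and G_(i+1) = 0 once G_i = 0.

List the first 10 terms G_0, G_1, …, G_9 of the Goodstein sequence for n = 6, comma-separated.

6, 7, 7, 7, 7, 7, 6, 5, 4, 3

[0] 6 ≡ 2·3 (base 3). Lift 4: 8. −1: 7.
[1] 7 ≡ 4 + 3 (base 4). Lift 5: 8. −1: 7.
[2] 7 ≡ 5 + 2 (base 5). Lift 6: 8. −1: 7.
[3] 7 ≡ 6 + 1 (base 6). Lift 7: 8. −1: 7.
[4] 7 ≡ 7 (base 7). Lift 8: 8. −1: 7.
[5] 7 ≡ 7 (base 8). Lift 9: 7. −1: 6.
[6] 6 ≡ 6 (base 9). Lift 10: 6. −1: 5.
[7] 5 ≡ 5 (base 10). Lift 11: 5. −1: 4.
[8] 4 ≡ 4 (base 11). Lift 12: 4. −1: 3.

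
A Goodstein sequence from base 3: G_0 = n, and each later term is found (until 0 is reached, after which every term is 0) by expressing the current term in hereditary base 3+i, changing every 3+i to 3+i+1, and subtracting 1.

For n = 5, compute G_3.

[0] 5 ≡ 3 + 2 (base 3). Lift 4: 6. −1: 5.
[1] 5 ≡ 4 + 1 (base 4). Lift 5: 6. −1: 5.
[2] 5 ≡ 5 (base 5). Lift 6: 6. −1: 5.
[3] 5 ≡ 5 (base 6). Lift 7: 5. −1: 4.

5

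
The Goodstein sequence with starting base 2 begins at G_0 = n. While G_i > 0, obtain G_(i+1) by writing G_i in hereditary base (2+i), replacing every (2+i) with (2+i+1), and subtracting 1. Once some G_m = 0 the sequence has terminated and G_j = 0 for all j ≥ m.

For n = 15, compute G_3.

18752

i=0: 15 = 2^(2 + 1) + 2^2 + 2 + 1 (b=2); 2→3: 3^(3 + 1) + 3^3 + 3 + 1 = 112; 112−1 = 111
i=1: 111 = 3^(3 + 1) + 3^3 + 3 (b=3); 3→4: 4^(4 + 1) + 4^4 + 4 = 1284; 1284−1 = 1283
i=2: 1283 = 4^(4 + 1) + 4^4 + 3 (b=4); 4→5: 5^(5 + 1) + 5^5 + 3 = 18753; 18753−1 = 18752
i=3: 18752 = 5^(5 + 1) + 5^5 + 2 (b=5); 5→6: 6^(6 + 1) + 6^6 + 2 = 326594; 326594−1 = 326593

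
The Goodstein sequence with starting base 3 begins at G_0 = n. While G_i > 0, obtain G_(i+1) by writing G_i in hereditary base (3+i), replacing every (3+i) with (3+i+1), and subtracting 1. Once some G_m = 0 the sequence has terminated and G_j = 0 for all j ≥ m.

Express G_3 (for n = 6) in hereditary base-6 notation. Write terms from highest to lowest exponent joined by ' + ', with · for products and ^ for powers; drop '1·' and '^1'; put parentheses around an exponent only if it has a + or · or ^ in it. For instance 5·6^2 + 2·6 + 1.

6 —HB3→ 2·3 —bump→ 2·4 = 8 —(−1)→ 7
7 —HB4→ 4 + 3 —bump→ 5 + 3 = 8 —(−1)→ 7
7 —HB5→ 5 + 2 —bump→ 6 + 2 = 8 —(−1)→ 7
7 —HB6→ 6 + 1 —bump→ 7 + 1 = 8 —(−1)→ 7

6 + 1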